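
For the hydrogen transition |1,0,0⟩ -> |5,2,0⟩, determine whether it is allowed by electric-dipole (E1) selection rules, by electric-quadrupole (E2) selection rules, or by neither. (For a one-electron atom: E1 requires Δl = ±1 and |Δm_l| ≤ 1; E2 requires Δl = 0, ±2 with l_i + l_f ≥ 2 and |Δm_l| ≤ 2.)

E2

Δl = 2 − 0 = +2; l_i + l_f = 2.
Δm_l = +0.
E1 (Δl = ±1, |Δm_l| ≤ 1): not satisfied.
E2 (Δl = 0,±2, l_i+l_f ≥ 2, |Δm_l| ≤ 2): satisfied.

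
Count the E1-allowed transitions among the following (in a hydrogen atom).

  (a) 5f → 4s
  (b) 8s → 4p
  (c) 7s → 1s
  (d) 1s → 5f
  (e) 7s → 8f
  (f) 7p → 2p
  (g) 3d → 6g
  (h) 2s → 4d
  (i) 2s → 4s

(a) forbidden — Δl = -3 (E1 requires Δl = ±1)
(b) allowed
(c) forbidden — Δl = +0 (E1 requires Δl = ±1)
(d) forbidden — Δl = +3 (E1 requires Δl = ±1)
(e) forbidden — Δl = +3 (E1 requires Δl = ±1)
(f) forbidden — Δl = +0 (E1 requires Δl = ±1)
(g) forbidden — Δl = +2 (E1 requires Δl = ±1)
(h) forbidden — Δl = +2 (E1 requires Δl = ±1)
(i) forbidden — Δl = +0 (E1 requires Δl = ±1)
Total allowed: 1 of 9.

1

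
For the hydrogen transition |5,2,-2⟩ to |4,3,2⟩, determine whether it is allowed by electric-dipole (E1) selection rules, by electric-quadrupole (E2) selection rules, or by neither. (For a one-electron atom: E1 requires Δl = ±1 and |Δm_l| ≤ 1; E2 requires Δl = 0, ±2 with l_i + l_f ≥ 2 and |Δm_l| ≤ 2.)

neither

Δl = 3 − 2 = +1; l_i + l_f = 5.
Δm_l = +4.
E1 (Δl = ±1, |Δm_l| ≤ 1): not satisfied.
E2 (Δl = 0,±2, l_i+l_f ≥ 2, |Δm_l| ≤ 2): not satisfied.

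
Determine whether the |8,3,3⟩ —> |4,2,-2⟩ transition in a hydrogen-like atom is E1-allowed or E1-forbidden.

Initial l = 3, final l = 2, so Δl = -1. E1 requires Δl = ±1: passes.
m_l: 3 → -2 (Δm_l = -5). |Δm_l| ≤ 1 fails.
The transition is electric-dipole forbidden.

forbidden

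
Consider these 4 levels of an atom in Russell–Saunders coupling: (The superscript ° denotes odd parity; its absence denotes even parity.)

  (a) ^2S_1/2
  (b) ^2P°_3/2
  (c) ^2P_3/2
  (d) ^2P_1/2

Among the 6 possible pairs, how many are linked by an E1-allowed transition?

(a)–(b): allowed.
(a)–(c): forbidden (parity).
(a)–(d): forbidden (parity).
(b)–(c): allowed.
(b)–(d): allowed.
(c)–(d): forbidden (parity).
Allowed pairs: 3 of 6.

3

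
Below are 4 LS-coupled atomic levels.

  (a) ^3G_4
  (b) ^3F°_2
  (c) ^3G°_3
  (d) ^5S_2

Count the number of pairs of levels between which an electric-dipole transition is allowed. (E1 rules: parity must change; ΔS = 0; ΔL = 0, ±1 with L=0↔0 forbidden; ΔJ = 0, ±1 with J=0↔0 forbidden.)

1

(a)–(b): forbidden (ΔJ).
(a)–(c): allowed.
(a)–(d): forbidden (parity, ΔS, ΔL, ΔJ).
(b)–(c): forbidden (parity).
(b)–(d): forbidden (ΔS, ΔL).
(c)–(d): forbidden (ΔS, ΔL).
Allowed pairs: 1 of 6.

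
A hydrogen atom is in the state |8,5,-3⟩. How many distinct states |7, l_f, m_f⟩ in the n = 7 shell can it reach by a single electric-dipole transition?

E1 requires Δl = ±1, so l_f ∈ {4, 6}; with 0 ≤ l_f ≤ n_f−1 = 6, the allowed l_f values are {4, 6}.
For l_f = 4: m_f ∈ {m_i−1, m_i, m_i+1} ∩ [−4, 4] = {-4, -3, -2} → 3 states.
For l_f = 6: m_f ∈ {m_i−1, m_i, m_i+1} ∩ [−6, 6] = {-4, -3, -2} → 3 states.
Total: 6.

6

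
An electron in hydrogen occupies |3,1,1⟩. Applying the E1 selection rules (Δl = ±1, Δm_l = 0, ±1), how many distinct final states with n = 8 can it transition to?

E1 requires Δl = ±1, so l_f ∈ {0, 2}; with 0 ≤ l_f ≤ n_f−1 = 7, the allowed l_f values are {0, 2}.
For l_f = 0: m_f ∈ {m_i−1, m_i, m_i+1} ∩ [−0, 0] = {0} → 1 state.
For l_f = 2: m_f ∈ {m_i−1, m_i, m_i+1} ∩ [−2, 2] = {0, 1, 2} → 3 states.
Total: 4.

4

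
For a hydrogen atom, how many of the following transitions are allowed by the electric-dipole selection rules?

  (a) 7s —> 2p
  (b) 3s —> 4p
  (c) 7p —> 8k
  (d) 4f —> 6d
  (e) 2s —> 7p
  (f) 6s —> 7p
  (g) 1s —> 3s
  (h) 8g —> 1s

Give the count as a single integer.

5

(a) allowed
(b) allowed
(c) forbidden — Δl = +6 (E1 requires Δl = ±1)
(d) allowed
(e) allowed
(f) allowed
(g) forbidden — Δl = +0 (E1 requires Δl = ±1)
(h) forbidden — Δl = -4 (E1 requires Δl = ±1)
Total allowed: 5 of 8.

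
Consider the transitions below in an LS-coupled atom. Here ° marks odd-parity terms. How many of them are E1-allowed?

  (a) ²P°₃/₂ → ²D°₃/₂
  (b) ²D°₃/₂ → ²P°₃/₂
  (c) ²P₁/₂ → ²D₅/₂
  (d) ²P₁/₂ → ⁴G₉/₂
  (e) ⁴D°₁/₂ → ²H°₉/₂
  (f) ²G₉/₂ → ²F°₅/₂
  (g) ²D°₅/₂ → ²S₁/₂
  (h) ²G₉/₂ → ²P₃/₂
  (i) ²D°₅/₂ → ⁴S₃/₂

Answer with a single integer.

(a) forbidden (parity fails)
(b) forbidden (parity fails)
(c) forbidden (parity, ΔJ fail)
(d) forbidden (parity, ΔS, ΔL, ΔJ fail)
(e) forbidden (parity, ΔS, ΔL, ΔJ fail)
(f) forbidden (ΔJ fails)
(g) forbidden (ΔL, ΔJ fail)
(h) forbidden (parity, ΔL, ΔJ fail)
(i) forbidden (ΔS, ΔL fail)
Total allowed: 0 of 9.

0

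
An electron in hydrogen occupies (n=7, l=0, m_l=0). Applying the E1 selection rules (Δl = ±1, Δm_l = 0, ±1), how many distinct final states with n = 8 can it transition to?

3

E1 requires Δl = ±1, so l_f ∈ {-1, 1}; with 0 ≤ l_f ≤ n_f−1 = 7, the allowed l_f values are {1}.
For l_f = 1: m_f ∈ {m_i−1, m_i, m_i+1} ∩ [−1, 1] = {-1, 0, 1} → 3 states.
Total: 3.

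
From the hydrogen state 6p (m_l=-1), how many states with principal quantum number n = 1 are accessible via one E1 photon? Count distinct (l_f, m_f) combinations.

1

E1 requires Δl = ±1, so l_f ∈ {0, 2}; with 0 ≤ l_f ≤ n_f−1 = 0, the allowed l_f values are {0}.
For l_f = 0: m_f ∈ {m_i−1, m_i, m_i+1} ∩ [−0, 0] = {0} → 1 state.
Total: 1.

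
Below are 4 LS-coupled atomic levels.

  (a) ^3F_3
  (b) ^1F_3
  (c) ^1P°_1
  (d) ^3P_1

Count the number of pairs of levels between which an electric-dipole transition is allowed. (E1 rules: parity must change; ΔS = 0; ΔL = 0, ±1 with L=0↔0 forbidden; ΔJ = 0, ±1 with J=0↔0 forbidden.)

(a)–(b): forbidden (parity, ΔS).
(a)–(c): forbidden (ΔS, ΔL, ΔJ).
(a)–(d): forbidden (parity, ΔL, ΔJ).
(b)–(c): forbidden (ΔL, ΔJ).
(b)–(d): forbidden (parity, ΔS, ΔL, ΔJ).
(c)–(d): forbidden (ΔS).
Allowed pairs: 0 of 6.

0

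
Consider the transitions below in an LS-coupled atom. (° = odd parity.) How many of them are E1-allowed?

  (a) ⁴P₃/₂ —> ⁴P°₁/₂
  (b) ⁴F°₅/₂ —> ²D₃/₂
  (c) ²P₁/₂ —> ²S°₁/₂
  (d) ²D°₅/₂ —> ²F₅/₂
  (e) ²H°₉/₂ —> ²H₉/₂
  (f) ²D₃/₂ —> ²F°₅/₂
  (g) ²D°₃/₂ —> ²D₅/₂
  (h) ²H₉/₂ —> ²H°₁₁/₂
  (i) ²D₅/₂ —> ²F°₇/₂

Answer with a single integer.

8

(a) allowed
(b) forbidden (ΔS fails)
(c) allowed
(d) allowed
(e) allowed
(f) allowed
(g) allowed
(h) allowed
(i) allowed
Total allowed: 8 of 9.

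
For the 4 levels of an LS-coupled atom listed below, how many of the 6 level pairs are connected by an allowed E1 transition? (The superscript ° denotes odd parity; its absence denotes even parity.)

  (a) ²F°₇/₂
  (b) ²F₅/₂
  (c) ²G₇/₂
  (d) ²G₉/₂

3

(a)–(b): allowed.
(a)–(c): allowed.
(a)–(d): allowed.
(b)–(c): forbidden (parity).
(b)–(d): forbidden (parity, ΔJ).
(c)–(d): forbidden (parity).
Allowed pairs: 3 of 6.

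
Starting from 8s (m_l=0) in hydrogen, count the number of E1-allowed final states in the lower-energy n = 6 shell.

E1 requires Δl = ±1, so l_f ∈ {-1, 1}; with 0 ≤ l_f ≤ n_f−1 = 5, the allowed l_f values are {1}.
For l_f = 1: m_f ∈ {m_i−1, m_i, m_i+1} ∩ [−1, 1] = {-1, 0, 1} → 3 states.
Total: 3.

3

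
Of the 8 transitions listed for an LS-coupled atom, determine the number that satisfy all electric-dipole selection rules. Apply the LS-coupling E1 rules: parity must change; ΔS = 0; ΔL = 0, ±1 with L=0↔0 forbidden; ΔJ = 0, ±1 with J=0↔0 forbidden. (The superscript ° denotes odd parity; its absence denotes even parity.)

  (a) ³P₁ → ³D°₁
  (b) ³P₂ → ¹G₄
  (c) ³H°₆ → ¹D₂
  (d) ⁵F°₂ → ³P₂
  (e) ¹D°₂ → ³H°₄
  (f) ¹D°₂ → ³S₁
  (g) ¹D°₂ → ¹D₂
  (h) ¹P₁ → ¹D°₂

3

(a) allowed
(b) forbidden (parity, ΔS, ΔL, ΔJ fail)
(c) forbidden (ΔS, ΔL, ΔJ fail)
(d) forbidden (ΔS, ΔL fail)
(e) forbidden (parity, ΔS, ΔL, ΔJ fail)
(f) forbidden (ΔS, ΔL fail)
(g) allowed
(h) allowed
Total allowed: 3 of 8.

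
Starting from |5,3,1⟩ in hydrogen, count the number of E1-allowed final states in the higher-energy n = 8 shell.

E1 requires Δl = ±1, so l_f ∈ {2, 4}; with 0 ≤ l_f ≤ n_f−1 = 7, the allowed l_f values are {2, 4}.
For l_f = 2: m_f ∈ {m_i−1, m_i, m_i+1} ∩ [−2, 2] = {0, 1, 2} → 3 states.
For l_f = 4: m_f ∈ {m_i−1, m_i, m_i+1} ∩ [−4, 4] = {0, 1, 2} → 3 states.
Total: 6.

6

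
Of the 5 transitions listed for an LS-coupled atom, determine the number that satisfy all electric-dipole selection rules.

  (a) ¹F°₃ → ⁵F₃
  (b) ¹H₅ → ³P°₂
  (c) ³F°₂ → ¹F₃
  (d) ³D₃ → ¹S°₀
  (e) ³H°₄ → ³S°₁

0

(a) forbidden (ΔS fails)
(b) forbidden (ΔS, ΔL, ΔJ fail)
(c) forbidden (ΔS fails)
(d) forbidden (ΔS, ΔL, ΔJ fail)
(e) forbidden (parity, ΔL, ΔJ fail)
Total allowed: 0 of 5.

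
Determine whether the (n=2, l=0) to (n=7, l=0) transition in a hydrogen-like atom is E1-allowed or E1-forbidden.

forbidden

l: 0 → 0 (Δl = +0). Δl = ±1 violated.
The transition is electric-dipole forbidden.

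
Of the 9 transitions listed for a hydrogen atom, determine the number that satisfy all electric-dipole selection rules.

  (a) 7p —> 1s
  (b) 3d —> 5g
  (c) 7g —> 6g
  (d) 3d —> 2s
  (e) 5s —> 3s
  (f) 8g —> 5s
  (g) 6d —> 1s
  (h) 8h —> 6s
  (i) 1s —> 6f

1

(a) allowed
(b) forbidden — Δl = +2 (E1 requires Δl = ±1)
(c) forbidden — Δl = +0 (E1 requires Δl = ±1)
(d) forbidden — Δl = -2 (E1 requires Δl = ±1)
(e) forbidden — Δl = +0 (E1 requires Δl = ±1)
(f) forbidden — Δl = -4 (E1 requires Δl = ±1)
(g) forbidden — Δl = -2 (E1 requires Δl = ±1)
(h) forbidden — Δl = -5 (E1 requires Δl = ±1)
(i) forbidden — Δl = +3 (E1 requires Δl = ±1)
Total allowed: 1 of 9.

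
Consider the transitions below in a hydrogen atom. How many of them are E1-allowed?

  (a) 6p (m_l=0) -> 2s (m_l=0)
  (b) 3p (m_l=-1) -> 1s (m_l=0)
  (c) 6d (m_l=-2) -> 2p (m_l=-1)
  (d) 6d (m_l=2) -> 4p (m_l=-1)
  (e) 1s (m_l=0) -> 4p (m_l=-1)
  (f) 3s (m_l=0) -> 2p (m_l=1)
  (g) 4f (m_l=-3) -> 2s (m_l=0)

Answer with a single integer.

(a) allowed
(b) allowed
(c) allowed
(d) forbidden — Δm_l = -3 (E1 requires Δm_l = 0, ±1)
(e) allowed
(f) allowed
(g) forbidden — Δl = -3 (E1 requires Δl = ±1); Δm_l = +3 (E1 requires Δm_l = 0, ±1)
Total allowed: 5 of 7.

5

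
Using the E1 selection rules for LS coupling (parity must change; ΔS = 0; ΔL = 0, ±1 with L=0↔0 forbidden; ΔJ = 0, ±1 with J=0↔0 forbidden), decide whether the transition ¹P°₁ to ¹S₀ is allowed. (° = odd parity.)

Parity must change: odd → even — passes.
ΔS = 0: S: 0 → 0 — passes.
ΔL = 0, ±1 (not L=0↔0): L: 1 → 0, ΔL = -1 — passes.
ΔJ = 0, ±1 (not J=0↔0): J: 1 → 0, ΔJ = -1 — passes.
All four E1 rules are satisfied.

allowed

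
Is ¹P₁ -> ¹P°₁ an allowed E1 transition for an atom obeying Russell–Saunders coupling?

Parity must change: even → odd — ✓.
ΔS = 0: S: 0 → 0 — ✓.
ΔL = 0, ±1 (not L=0↔0): L: 1 → 1, ΔL = +0 — ✓.
ΔJ = 0, ±1 (not J=0↔0): J: 1 → 1, ΔJ = +0 — ✓.
All four E1 rules are satisfied.

allowed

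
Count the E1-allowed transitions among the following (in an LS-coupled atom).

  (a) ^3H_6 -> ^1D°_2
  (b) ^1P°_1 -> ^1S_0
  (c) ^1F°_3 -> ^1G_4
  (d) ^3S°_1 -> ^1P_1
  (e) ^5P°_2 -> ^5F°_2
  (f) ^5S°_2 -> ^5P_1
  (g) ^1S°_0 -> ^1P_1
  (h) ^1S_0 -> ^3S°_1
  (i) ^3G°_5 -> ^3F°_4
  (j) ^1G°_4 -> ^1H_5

5

(a) forbidden (ΔS, ΔL, ΔJ fail)
(b) allowed
(c) allowed
(d) forbidden (ΔS fails)
(e) forbidden (parity, ΔL fail)
(f) allowed
(g) allowed
(h) forbidden (ΔS, ΔL fail)
(i) forbidden (parity fails)
(j) allowed
Total allowed: 5 of 10.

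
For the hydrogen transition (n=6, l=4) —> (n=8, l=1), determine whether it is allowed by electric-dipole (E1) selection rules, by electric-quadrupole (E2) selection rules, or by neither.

neither

Δl = 1 − 4 = -3; l_i + l_f = 5.
E1 (Δl = ±1): not satisfied.
E2 (Δl = 0,±2, l_i+l_f ≥ 2): not satisfied.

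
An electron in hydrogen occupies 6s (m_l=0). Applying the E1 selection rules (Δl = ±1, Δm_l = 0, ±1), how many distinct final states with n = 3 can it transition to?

3

E1 requires Δl = ±1, so l_f ∈ {-1, 1}; with 0 ≤ l_f ≤ n_f−1 = 2, the allowed l_f values are {1}.
For l_f = 1: m_f ∈ {m_i−1, m_i, m_i+1} ∩ [−1, 1] = {-1, 0, 1} → 3 states.
Total: 3.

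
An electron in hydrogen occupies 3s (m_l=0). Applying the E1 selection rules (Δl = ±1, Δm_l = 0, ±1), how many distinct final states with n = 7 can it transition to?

E1 requires Δl = ±1, so l_f ∈ {-1, 1}; with 0 ≤ l_f ≤ n_f−1 = 6, the allowed l_f values are {1}.
For l_f = 1: m_f ∈ {m_i−1, m_i, m_i+1} ∩ [−1, 1] = {-1, 0, 1} → 3 states.
Total: 3.

3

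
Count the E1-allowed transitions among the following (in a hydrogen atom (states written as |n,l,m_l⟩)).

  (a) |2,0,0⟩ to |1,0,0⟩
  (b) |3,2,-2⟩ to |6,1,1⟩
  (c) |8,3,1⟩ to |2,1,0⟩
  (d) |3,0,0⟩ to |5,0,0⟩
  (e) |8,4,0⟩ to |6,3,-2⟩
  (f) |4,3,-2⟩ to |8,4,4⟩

(a) forbidden — Δl = +0 (E1 requires Δl = ±1)
(b) forbidden — Δm_l = +3 (E1 requires Δm_l = 0, ±1)
(c) forbidden — Δl = -2 (E1 requires Δl = ±1)
(d) forbidden — Δl = +0 (E1 requires Δl = ±1)
(e) forbidden — Δm_l = -2 (E1 requires Δm_l = 0, ±1)
(f) forbidden — Δm_l = +6 (E1 requires Δm_l = 0, ±1)
Total allowed: 0 of 6.

0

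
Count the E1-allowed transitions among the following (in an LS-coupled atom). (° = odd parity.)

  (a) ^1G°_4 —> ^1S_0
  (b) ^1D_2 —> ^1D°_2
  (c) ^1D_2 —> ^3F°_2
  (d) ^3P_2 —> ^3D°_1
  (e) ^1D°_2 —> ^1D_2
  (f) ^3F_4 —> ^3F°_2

(a) forbidden (ΔL, ΔJ fail)
(b) allowed
(c) forbidden (ΔS fails)
(d) allowed
(e) allowed
(f) forbidden (ΔJ fails)
Total allowed: 3 of 6.

3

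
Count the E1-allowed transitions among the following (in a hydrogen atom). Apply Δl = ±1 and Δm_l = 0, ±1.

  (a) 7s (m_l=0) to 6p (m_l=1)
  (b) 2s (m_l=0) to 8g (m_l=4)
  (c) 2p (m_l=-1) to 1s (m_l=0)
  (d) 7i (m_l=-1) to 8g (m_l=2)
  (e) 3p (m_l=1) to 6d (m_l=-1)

(a) allowed
(b) forbidden — Δl = +4 (E1 requires Δl = ±1); Δm_l = +4 (E1 requires Δm_l = 0, ±1)
(c) allowed
(d) forbidden — Δl = -2 (E1 requires Δl = ±1); Δm_l = +3 (E1 requires Δm_l = 0, ±1)
(e) forbidden — Δm_l = -2 (E1 requires Δm_l = 0, ±1)
Total allowed: 2 of 5.

2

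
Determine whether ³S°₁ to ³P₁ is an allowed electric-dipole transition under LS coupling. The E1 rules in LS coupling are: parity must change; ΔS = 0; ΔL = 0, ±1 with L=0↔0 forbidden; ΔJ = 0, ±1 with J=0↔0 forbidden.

allowed

Reading off the term symbols: S 1→1, L 0→1, J 1→1, parity odd→even.
ΔS = 0: S: 1 → 1 — passes.
ΔJ = 0, ±1 (not J=0↔0): J: 1 → 1, ΔJ = +0 — passes.
ΔL = 0, ±1 (not L=0↔0): L: 0 → 1, ΔL = +1 — passes.
Parity must change: odd → even — passes.
All four E1 rules are satisfied.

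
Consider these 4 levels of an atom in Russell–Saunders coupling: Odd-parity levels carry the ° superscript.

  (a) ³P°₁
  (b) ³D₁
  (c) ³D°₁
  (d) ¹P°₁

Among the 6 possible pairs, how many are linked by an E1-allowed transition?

2

(a)–(b): allowed.
(a)–(c): forbidden (parity).
(a)–(d): forbidden (parity, ΔS).
(b)–(c): allowed.
(b)–(d): forbidden (ΔS).
(c)–(d): forbidden (parity, ΔS).
Allowed pairs: 2 of 6.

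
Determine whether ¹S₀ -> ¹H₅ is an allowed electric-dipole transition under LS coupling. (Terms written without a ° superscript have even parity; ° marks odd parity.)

forbidden

ΔL = 0, ±1 (not L=0↔0): L: 0 → 5, ΔL = +5 — violated.
Parity must change: even → even — violated.
ΔJ = 0, ±1 (not J=0↔0): J: 0 → 5, ΔJ = +5 — violated.
ΔS = 0: S: 0 → 0 — satisfied.
Rule(s) violated: parity, ΔL, ΔJ.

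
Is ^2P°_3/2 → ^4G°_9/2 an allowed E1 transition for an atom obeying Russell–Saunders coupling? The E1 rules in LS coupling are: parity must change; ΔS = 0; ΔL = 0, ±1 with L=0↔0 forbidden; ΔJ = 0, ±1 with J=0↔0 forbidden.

forbidden

Parity must change: odd → odd — violated.
ΔS = 0: S: 1/2 → 3/2 — violated.
ΔJ = 0, ±1 (not J=0↔0): J: 3/2 → 9/2, ΔJ = +3 — violated.
ΔL = 0, ±1 (not L=0↔0): L: 1 → 4, ΔL = +3 — violated.
Rule(s) violated: parity, ΔS, ΔL, ΔJ.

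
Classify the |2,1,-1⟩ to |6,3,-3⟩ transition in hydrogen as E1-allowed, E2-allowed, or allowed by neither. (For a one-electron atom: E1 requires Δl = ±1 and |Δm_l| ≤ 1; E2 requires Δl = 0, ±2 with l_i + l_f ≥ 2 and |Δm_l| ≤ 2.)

Δl = 3 − 1 = +2; l_i + l_f = 4.
Δm_l = -2.
E1 (Δl = ±1, |Δm_l| ≤ 1): not satisfied.
E2 (Δl = 0,±2, l_i+l_f ≥ 2, |Δm_l| ≤ 2): satisfied.

E2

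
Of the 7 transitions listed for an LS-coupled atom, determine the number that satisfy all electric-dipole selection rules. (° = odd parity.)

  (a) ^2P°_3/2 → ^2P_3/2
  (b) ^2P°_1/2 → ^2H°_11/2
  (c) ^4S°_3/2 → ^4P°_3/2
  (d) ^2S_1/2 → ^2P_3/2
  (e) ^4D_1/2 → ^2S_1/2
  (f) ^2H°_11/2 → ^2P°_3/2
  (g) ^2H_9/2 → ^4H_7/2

1

(a) allowed
(b) forbidden (parity, ΔL, ΔJ fail)
(c) forbidden (parity fails)
(d) forbidden (parity fails)
(e) forbidden (parity, ΔS, ΔL fail)
(f) forbidden (parity, ΔL, ΔJ fail)
(g) forbidden (parity, ΔS fail)
Total allowed: 1 of 7.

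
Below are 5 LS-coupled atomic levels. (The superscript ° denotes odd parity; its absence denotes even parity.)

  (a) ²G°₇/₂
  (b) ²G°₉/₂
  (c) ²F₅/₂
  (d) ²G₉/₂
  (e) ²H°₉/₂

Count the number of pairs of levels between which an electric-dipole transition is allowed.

4

(a)–(b): forbidden (parity).
(a)–(c): allowed.
(a)–(d): allowed.
(a)–(e): forbidden (parity).
(b)–(c): forbidden (ΔJ).
(b)–(d): allowed.
(b)–(e): forbidden (parity).
(c)–(d): forbidden (parity, ΔJ).
(c)–(e): forbidden (ΔL, ΔJ).
(d)–(e): allowed.
Allowed pairs: 4 of 10.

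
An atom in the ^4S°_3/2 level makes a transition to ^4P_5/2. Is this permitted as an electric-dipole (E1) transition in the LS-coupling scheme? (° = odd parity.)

allowed

Parity must change: odd → even — satisfied.
ΔS = 0: S: 3/2 → 3/2 — satisfied.
ΔL = 0, ±1 (not L=0↔0): L: 0 → 1, ΔL = +1 — satisfied.
ΔJ = 0, ±1 (not J=0↔0): J: 3/2 → 5/2, ΔJ = +1 — satisfied.
All four E1 rules are satisfied.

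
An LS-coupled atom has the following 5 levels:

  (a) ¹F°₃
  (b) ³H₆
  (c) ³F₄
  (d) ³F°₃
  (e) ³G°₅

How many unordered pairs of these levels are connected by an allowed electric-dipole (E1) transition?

3

(a)–(b): forbidden (ΔS, ΔL, ΔJ).
(a)–(c): forbidden (ΔS).
(a)–(d): forbidden (parity, ΔS).
(a)–(e): forbidden (parity, ΔS, ΔJ).
(b)–(c): forbidden (parity, ΔL, ΔJ).
(b)–(d): forbidden (ΔL, ΔJ).
(b)–(e): allowed.
(c)–(d): allowed.
(c)–(e): allowed.
(d)–(e): forbidden (parity, ΔJ).
Allowed pairs: 3 of 10.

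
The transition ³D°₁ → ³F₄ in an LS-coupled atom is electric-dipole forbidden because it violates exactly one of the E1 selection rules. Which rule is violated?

ΔS = 0: S: 1 → 1 — ✓.
Parity must change: odd → even — ✓.
ΔJ = 0, ±1 (not J=0↔0): J: 1 → 4, ΔJ = +3 — ✗.
ΔL = 0, ±1 (not L=0↔0): L: 2 → 3, ΔL = +1 — ✓.

the ΔJ = 0, ±1 rule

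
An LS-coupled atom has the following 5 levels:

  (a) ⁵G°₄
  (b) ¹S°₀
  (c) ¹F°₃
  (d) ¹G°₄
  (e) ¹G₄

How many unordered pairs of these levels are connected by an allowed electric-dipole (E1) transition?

2

(a)–(b): forbidden (parity, ΔS, ΔL, ΔJ).
(a)–(c): forbidden (parity, ΔS).
(a)–(d): forbidden (parity, ΔS).
(a)–(e): forbidden (ΔS).
(b)–(c): forbidden (parity, ΔL, ΔJ).
(b)–(d): forbidden (parity, ΔL, ΔJ).
(b)–(e): forbidden (ΔL, ΔJ).
(c)–(d): forbidden (parity).
(c)–(e): allowed.
(d)–(e): allowed.
Allowed pairs: 2 of 10.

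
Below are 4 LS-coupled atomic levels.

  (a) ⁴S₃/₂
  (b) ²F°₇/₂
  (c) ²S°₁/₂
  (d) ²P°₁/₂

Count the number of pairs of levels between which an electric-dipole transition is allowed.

(a)–(b): forbidden (ΔS, ΔL, ΔJ).
(a)–(c): forbidden (ΔS, ΔL).
(a)–(d): forbidden (ΔS).
(b)–(c): forbidden (parity, ΔL, ΔJ).
(b)–(d): forbidden (parity, ΔL, ΔJ).
(c)–(d): forbidden (parity).
Allowed pairs: 0 of 6.

0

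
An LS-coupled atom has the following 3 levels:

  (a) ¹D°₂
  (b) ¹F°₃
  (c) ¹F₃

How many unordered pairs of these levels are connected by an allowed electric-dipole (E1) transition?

(a)–(b): forbidden (parity).
(a)–(c): allowed.
(b)–(c): allowed.
Allowed pairs: 2 of 3.

2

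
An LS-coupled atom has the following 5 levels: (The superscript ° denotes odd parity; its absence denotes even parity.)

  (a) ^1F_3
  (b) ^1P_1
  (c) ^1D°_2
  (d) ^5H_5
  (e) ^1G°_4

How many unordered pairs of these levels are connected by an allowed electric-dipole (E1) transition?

3

(a)–(b): forbidden (parity, ΔL, ΔJ).
(a)–(c): allowed.
(a)–(d): forbidden (parity, ΔS, ΔL, ΔJ).
(a)–(e): allowed.
(b)–(c): allowed.
(b)–(d): forbidden (parity, ΔS, ΔL, ΔJ).
(b)–(e): forbidden (ΔL, ΔJ).
(c)–(d): forbidden (ΔS, ΔL, ΔJ).
(c)–(e): forbidden (parity, ΔL, ΔJ).
(d)–(e): forbidden (ΔS).
Allowed pairs: 3 of 10.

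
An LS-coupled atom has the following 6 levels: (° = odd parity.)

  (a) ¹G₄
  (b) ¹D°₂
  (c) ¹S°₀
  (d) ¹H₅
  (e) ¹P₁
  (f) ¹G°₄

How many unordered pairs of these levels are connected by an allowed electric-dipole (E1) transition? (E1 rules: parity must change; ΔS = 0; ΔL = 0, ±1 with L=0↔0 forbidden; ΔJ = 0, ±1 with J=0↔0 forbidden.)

(a)–(b): forbidden (ΔL, ΔJ).
(a)–(c): forbidden (ΔL, ΔJ).
(a)–(d): forbidden (parity).
(a)–(e): forbidden (parity, ΔL, ΔJ).
(a)–(f): allowed.
(b)–(c): forbidden (parity, ΔL, ΔJ).
(b)–(d): forbidden (ΔL, ΔJ).
(b)–(e): allowed.
(b)–(f): forbidden (parity, ΔL, ΔJ).
(c)–(d): forbidden (ΔL, ΔJ).
(c)–(e): allowed.
(c)–(f): forbidden (parity, ΔL, ΔJ).
(d)–(e): forbidden (parity, ΔL, ΔJ).
(d)–(f): allowed.
(e)–(f): forbidden (ΔL, ΔJ).
Allowed pairs: 4 of 15.

4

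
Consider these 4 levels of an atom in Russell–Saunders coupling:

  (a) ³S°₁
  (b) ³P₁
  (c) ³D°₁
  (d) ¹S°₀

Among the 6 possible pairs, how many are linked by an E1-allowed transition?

2

(a)–(b): allowed.
(a)–(c): forbidden (parity, ΔL).
(a)–(d): forbidden (parity, ΔS, ΔL).
(b)–(c): allowed.
(b)–(d): forbidden (ΔS).
(c)–(d): forbidden (parity, ΔS, ΔL).
Allowed pairs: 2 of 6.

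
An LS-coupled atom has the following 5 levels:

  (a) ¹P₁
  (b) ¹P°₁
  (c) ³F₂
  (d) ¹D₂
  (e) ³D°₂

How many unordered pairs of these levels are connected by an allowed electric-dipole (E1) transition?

3

(a)–(b): allowed.
(a)–(c): forbidden (parity, ΔS, ΔL).
(a)–(d): forbidden (parity).
(a)–(e): forbidden (ΔS).
(b)–(c): forbidden (ΔS, ΔL).
(b)–(d): allowed.
(b)–(e): forbidden (parity, ΔS).
(c)–(d): forbidden (parity, ΔS).
(c)–(e): allowed.
(d)–(e): forbidden (ΔS).
Allowed pairs: 3 of 10.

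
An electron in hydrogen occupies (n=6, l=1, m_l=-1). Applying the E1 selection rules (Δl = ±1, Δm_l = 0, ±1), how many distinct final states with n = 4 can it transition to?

E1 requires Δl = ±1, so l_f ∈ {0, 2}; with 0 ≤ l_f ≤ n_f−1 = 3, the allowed l_f values are {0, 2}.
For l_f = 0: m_f ∈ {m_i−1, m_i, m_i+1} ∩ [−0, 0] = {0} → 1 state.
For l_f = 2: m_f ∈ {m_i−1, m_i, m_i+1} ∩ [−2, 2] = {-2, -1, 0} → 3 states.
Total: 4.

4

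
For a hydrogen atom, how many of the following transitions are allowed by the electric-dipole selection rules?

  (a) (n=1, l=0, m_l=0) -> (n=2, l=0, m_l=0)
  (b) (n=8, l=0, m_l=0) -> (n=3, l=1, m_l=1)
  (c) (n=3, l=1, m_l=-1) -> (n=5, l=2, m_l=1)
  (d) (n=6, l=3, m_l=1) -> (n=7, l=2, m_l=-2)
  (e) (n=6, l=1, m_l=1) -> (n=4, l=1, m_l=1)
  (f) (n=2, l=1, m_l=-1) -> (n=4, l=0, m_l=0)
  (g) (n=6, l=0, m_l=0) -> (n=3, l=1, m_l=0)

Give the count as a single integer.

3

(a) forbidden — Δl = +0 (E1 requires Δl = ±1)
(b) allowed
(c) forbidden — Δm_l = +2 (E1 requires Δm_l = 0, ±1)
(d) forbidden — Δm_l = -3 (E1 requires Δm_l = 0, ±1)
(e) forbidden — Δl = +0 (E1 requires Δl = ±1)
(f) allowed
(g) allowed
Total allowed: 3 of 7.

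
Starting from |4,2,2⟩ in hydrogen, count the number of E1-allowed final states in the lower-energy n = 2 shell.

1

E1 requires Δl = ±1, so l_f ∈ {1, 3}; with 0 ≤ l_f ≤ n_f−1 = 1, the allowed l_f values are {1}.
For l_f = 1: m_f ∈ {m_i−1, m_i, m_i+1} ∩ [−1, 1] = {1} → 1 state.
Total: 1.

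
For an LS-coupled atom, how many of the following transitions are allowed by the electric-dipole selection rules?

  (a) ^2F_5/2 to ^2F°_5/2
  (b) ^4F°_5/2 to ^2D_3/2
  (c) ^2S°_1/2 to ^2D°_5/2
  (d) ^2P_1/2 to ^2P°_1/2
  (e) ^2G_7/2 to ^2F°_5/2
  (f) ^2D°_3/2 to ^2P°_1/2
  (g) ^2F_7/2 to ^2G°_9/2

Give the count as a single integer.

4

(a) allowed
(b) forbidden (ΔS fails)
(c) forbidden (parity, ΔL, ΔJ fail)
(d) allowed
(e) allowed
(f) forbidden (parity fails)
(g) allowed
Total allowed: 4 of 7.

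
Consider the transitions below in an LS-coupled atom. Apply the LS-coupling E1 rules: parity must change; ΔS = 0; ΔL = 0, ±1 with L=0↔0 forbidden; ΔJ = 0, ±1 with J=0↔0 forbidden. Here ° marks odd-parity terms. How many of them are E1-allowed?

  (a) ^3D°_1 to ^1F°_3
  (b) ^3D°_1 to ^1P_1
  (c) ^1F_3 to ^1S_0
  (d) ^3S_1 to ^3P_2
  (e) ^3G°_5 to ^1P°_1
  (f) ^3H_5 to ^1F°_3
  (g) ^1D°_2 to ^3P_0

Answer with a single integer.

(a) forbidden (parity, ΔS, ΔJ fail)
(b) forbidden (ΔS fails)
(c) forbidden (parity, ΔL, ΔJ fail)
(d) forbidden (parity fails)
(e) forbidden (parity, ΔS, ΔL, ΔJ fail)
(f) forbidden (ΔS, ΔL, ΔJ fail)
(g) forbidden (ΔS, ΔJ fail)
Total allowed: 0 of 7.

0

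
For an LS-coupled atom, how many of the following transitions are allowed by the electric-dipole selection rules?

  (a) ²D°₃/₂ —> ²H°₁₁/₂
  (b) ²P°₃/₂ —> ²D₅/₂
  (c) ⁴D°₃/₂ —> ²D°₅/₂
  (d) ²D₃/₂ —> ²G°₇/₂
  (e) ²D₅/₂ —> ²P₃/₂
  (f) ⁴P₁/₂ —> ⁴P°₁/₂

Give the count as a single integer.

(a) forbidden (parity, ΔL, ΔJ fail)
(b) allowed
(c) forbidden (parity, ΔS fail)
(d) forbidden (ΔL, ΔJ fail)
(e) forbidden (parity fails)
(f) allowed
Total allowed: 2 of 6.

2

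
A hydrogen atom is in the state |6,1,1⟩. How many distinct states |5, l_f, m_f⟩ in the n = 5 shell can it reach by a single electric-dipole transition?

4

E1 requires Δl = ±1, so l_f ∈ {0, 2}; with 0 ≤ l_f ≤ n_f−1 = 4, the allowed l_f values are {0, 2}.
For l_f = 0: m_f ∈ {m_i−1, m_i, m_i+1} ∩ [−0, 0] = {0} → 1 state.
For l_f = 2: m_f ∈ {m_i−1, m_i, m_i+1} ∩ [−2, 2] = {0, 1, 2} → 3 states.
Total: 4.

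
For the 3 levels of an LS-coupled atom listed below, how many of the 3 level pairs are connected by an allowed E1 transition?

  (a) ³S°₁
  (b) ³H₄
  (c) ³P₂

1

(a)–(b): forbidden (ΔL, ΔJ).
(a)–(c): allowed.
(b)–(c): forbidden (parity, ΔL, ΔJ).
Allowed pairs: 1 of 3.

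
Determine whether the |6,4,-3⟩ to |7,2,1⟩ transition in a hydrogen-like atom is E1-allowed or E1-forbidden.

forbidden

l: 4 → 2 (Δl = -2). Δl = ±1 fails.
Δm_l = 1 − (-3) = +4. E1 requires Δm_l = 0, ±1: fails.
The transition is electric-dipole forbidden.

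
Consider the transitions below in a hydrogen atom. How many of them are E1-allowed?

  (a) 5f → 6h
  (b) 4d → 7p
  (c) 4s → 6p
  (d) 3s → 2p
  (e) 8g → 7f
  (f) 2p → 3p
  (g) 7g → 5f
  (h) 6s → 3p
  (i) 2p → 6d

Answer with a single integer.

7

(a) forbidden — Δl = +2 (E1 requires Δl = ±1)
(b) allowed
(c) allowed
(d) allowed
(e) allowed
(f) forbidden — Δl = +0 (E1 requires Δl = ±1)
(g) allowed
(h) allowed
(i) allowed
Total allowed: 7 of 9.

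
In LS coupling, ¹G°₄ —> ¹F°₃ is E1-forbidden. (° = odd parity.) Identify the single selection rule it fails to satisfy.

Reading off the term symbols: S 0→0, L 4→3, J 4→3, parity odd→odd.
Parity must change: odd → odd — violated.
ΔS = 0: S: 0 → 0 — satisfied.
ΔL = 0, ±1 (not L=0↔0): L: 4 → 3, ΔL = -1 — satisfied.
ΔJ = 0, ±1 (not J=0↔0): J: 4 → 3, ΔJ = -1 — satisfied.

parity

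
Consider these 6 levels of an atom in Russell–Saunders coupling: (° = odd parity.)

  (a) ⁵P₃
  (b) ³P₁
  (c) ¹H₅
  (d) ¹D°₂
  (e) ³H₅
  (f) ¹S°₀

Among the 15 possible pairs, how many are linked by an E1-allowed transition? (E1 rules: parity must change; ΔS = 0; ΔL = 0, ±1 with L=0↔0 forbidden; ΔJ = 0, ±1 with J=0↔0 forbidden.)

0

(a)–(b): forbidden (parity, ΔS, ΔJ).
(a)–(c): forbidden (parity, ΔS, ΔL, ΔJ).
(a)–(d): forbidden (ΔS).
(a)–(e): forbidden (parity, ΔS, ΔL, ΔJ).
(a)–(f): forbidden (ΔS, ΔJ).
(b)–(c): forbidden (parity, ΔS, ΔL, ΔJ).
(b)–(d): forbidden (ΔS).
(b)–(e): forbidden (parity, ΔL, ΔJ).
(b)–(f): forbidden (ΔS).
(c)–(d): forbidden (ΔL, ΔJ).
(c)–(e): forbidden (parity, ΔS).
(c)–(f): forbidden (ΔL, ΔJ).
(d)–(e): forbidden (ΔS, ΔL, ΔJ).
(d)–(f): forbidden (parity, ΔL, ΔJ).
(e)–(f): forbidden (ΔS, ΔL, ΔJ).
Allowed pairs: 0 of 15.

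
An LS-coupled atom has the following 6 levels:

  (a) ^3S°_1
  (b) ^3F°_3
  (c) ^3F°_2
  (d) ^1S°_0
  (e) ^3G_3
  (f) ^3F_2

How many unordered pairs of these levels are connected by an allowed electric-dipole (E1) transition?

(a)–(b): forbidden (parity, ΔL, ΔJ).
(a)–(c): forbidden (parity, ΔL).
(a)–(d): forbidden (parity, ΔS, ΔL).
(a)–(e): forbidden (ΔL, ΔJ).
(a)–(f): forbidden (ΔL).
(b)–(c): forbidden (parity).
(b)–(d): forbidden (parity, ΔS, ΔL, ΔJ).
(b)–(e): allowed.
(b)–(f): allowed.
(c)–(d): forbidden (parity, ΔS, ΔL, ΔJ).
(c)–(e): allowed.
(c)–(f): allowed.
(d)–(e): forbidden (ΔS, ΔL, ΔJ).
(d)–(f): forbidden (ΔS, ΔL, ΔJ).
(e)–(f): forbidden (parity).
Allowed pairs: 4 of 15.

4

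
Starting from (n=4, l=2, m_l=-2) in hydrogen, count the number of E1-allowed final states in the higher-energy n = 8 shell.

4

E1 requires Δl = ±1, so l_f ∈ {1, 3}; with 0 ≤ l_f ≤ n_f−1 = 7, the allowed l_f values are {1, 3}.
For l_f = 1: m_f ∈ {m_i−1, m_i, m_i+1} ∩ [−1, 1] = {-1} → 1 state.
For l_f = 3: m_f ∈ {m_i−1, m_i, m_i+1} ∩ [−3, 3] = {-3, -2, -1} → 3 states.
Total: 4.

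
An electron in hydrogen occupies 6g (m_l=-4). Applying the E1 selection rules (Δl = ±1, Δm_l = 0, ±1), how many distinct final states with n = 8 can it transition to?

4

E1 requires Δl = ±1, so l_f ∈ {3, 5}; with 0 ≤ l_f ≤ n_f−1 = 7, the allowed l_f values are {3, 5}.
For l_f = 3: m_f ∈ {m_i−1, m_i, m_i+1} ∩ [−3, 3] = {-3} → 1 state.
For l_f = 5: m_f ∈ {m_i−1, m_i, m_i+1} ∩ [−5, 5] = {-5, -4, -3} → 3 states.
Total: 4.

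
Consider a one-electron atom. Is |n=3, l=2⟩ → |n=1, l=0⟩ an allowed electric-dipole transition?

Initial l = 2, final l = 0, so Δl = -2. E1 requires Δl = ±1: violated.
The transition is electric-dipole forbidden.

forbidden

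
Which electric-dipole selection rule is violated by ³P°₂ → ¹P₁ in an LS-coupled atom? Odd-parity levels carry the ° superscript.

the ΔS = 0 rule

Parity must change: odd → even — ✓.
ΔJ = 0, ±1 (not J=0↔0): J: 2 → 1, ΔJ = -1 — ✓.
ΔL = 0, ±1 (not L=0↔0): L: 1 → 1, ΔL = +0 — ✓.
ΔS = 0: S: 1 → 0 — ✗.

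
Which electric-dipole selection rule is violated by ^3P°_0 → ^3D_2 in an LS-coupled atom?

the ΔJ = 0, ±1 rule

Parity must change: odd → even — ok.
ΔS = 0: S: 1 → 1 — ok.
ΔL = 0, ±1 (not L=0↔0): L: 1 → 2, ΔL = +1 — ok.
ΔJ = 0, ±1 (not J=0↔0): J: 0 → 2, ΔJ = +2 — fails.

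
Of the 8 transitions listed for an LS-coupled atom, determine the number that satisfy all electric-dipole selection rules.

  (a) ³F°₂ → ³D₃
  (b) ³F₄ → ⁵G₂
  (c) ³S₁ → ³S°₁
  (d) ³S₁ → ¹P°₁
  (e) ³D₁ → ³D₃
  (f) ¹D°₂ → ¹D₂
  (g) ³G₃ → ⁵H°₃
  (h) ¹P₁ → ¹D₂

(a) allowed
(b) forbidden (parity, ΔS, ΔJ fail)
(c) forbidden (ΔL fails)
(d) forbidden (ΔS fails)
(e) forbidden (parity, ΔJ fail)
(f) allowed
(g) forbidden (ΔS fails)
(h) forbidden (parity fails)
Total allowed: 2 of 8.

2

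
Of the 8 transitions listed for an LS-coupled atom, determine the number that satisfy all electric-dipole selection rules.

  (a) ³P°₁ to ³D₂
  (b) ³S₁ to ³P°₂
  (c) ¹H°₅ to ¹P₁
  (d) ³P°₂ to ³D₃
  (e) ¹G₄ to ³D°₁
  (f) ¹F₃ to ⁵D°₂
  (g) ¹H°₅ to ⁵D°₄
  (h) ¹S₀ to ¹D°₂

(a) allowed
(b) allowed
(c) forbidden (ΔL, ΔJ fail)
(d) allowed
(e) forbidden (ΔS, ΔL, ΔJ fail)
(f) forbidden (ΔS fails)
(g) forbidden (parity, ΔS, ΔL fail)
(h) forbidden (ΔL, ΔJ fail)
Total allowed: 3 of 8.

3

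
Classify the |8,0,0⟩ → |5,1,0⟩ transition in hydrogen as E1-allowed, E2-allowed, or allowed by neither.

Δl = 1 − 0 = +1; l_i + l_f = 1.
Δm_l = +0.
E1 (Δl = ±1, |Δm_l| ≤ 1): satisfied.
E2 (Δl = 0,±2, l_i+l_f ≥ 2, |Δm_l| ≤ 2): not satisfied.

E1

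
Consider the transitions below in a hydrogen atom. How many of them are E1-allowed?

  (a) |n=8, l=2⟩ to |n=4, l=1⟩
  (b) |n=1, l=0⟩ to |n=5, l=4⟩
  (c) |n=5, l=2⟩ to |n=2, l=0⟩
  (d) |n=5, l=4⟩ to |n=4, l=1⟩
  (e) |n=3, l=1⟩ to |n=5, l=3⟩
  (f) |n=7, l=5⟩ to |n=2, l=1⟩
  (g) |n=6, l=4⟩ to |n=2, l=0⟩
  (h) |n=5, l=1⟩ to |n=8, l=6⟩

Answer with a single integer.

(a) allowed
(b) forbidden — Δl = +4 (E1 requires Δl = ±1)
(c) forbidden — Δl = -2 (E1 requires Δl = ±1)
(d) forbidden — Δl = -3 (E1 requires Δl = ±1)
(e) forbidden — Δl = +2 (E1 requires Δl = ±1)
(f) forbidden — Δl = -4 (E1 requires Δl = ±1)
(g) forbidden — Δl = -4 (E1 requires Δl = ±1)
(h) forbidden — Δl = +5 (E1 requires Δl = ±1)
Total allowed: 1 of 8.

1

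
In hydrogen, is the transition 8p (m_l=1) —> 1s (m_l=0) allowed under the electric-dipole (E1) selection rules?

l: 1 → 0 (Δl = -1). Δl = ±1 ok.
Δm_l = 0 − (1) = -1. E1 requires Δm_l = 0, ±1: ok.
All E1 selection rules are satisfied.

allowed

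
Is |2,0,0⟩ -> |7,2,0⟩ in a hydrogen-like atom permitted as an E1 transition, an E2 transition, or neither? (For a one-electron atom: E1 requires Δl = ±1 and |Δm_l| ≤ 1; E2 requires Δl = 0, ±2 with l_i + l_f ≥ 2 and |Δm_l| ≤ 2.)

E2

Δl = 2 − 0 = +2; l_i + l_f = 2.
Δm_l = +0.
E1 (Δl = ±1, |Δm_l| ≤ 1): not satisfied.
E2 (Δl = 0,±2, l_i+l_f ≥ 2, |Δm_l| ≤ 2): satisfied.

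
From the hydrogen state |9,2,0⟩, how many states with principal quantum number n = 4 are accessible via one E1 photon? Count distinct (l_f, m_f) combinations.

E1 requires Δl = ±1, so l_f ∈ {1, 3}; with 0 ≤ l_f ≤ n_f−1 = 3, the allowed l_f values are {1, 3}.
For l_f = 1: m_f ∈ {m_i−1, m_i, m_i+1} ∩ [−1, 1] = {-1, 0, 1} → 3 states.
For l_f = 3: m_f ∈ {m_i−1, m_i, m_i+1} ∩ [−3, 3] = {-1, 0, 1} → 3 states.
Total: 6.

6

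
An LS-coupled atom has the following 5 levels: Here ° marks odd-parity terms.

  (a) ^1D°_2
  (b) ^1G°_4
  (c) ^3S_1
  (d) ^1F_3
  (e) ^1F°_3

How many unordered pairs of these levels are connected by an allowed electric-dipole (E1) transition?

3

(a)–(b): forbidden (parity, ΔL, ΔJ).
(a)–(c): forbidden (ΔS, ΔL).
(a)–(d): allowed.
(a)–(e): forbidden (parity).
(b)–(c): forbidden (ΔS, ΔL, ΔJ).
(b)–(d): allowed.
(b)–(e): forbidden (parity).
(c)–(d): forbidden (parity, ΔS, ΔL, ΔJ).
(c)–(e): forbidden (ΔS, ΔL, ΔJ).
(d)–(e): allowed.
Allowed pairs: 3 of 10.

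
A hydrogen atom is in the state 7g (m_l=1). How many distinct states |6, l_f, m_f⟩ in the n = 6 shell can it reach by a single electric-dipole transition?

6

E1 requires Δl = ±1, so l_f ∈ {3, 5}; with 0 ≤ l_f ≤ n_f−1 = 5, the allowed l_f values are {3, 5}.
For l_f = 3: m_f ∈ {m_i−1, m_i, m_i+1} ∩ [−3, 3] = {0, 1, 2} → 3 states.
For l_f = 5: m_f ∈ {m_i−1, m_i, m_i+1} ∩ [−5, 5] = {0, 1, 2} → 3 states.
Total: 6.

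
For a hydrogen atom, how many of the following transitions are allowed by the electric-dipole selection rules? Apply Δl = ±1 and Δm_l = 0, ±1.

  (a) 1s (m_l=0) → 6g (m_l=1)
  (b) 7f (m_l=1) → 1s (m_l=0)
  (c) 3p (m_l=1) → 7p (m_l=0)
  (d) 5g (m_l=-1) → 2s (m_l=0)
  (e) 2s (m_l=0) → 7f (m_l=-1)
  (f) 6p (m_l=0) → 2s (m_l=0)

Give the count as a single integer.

1

(a) forbidden — Δl = +4 (E1 requires Δl = ±1)
(b) forbidden — Δl = -3 (E1 requires Δl = ±1)
(c) forbidden — Δl = +0 (E1 requires Δl = ±1)
(d) forbidden — Δl = -4 (E1 requires Δl = ±1)
(e) forbidden — Δl = +3 (E1 requires Δl = ±1)
(f) allowed
Total allowed: 1 of 6.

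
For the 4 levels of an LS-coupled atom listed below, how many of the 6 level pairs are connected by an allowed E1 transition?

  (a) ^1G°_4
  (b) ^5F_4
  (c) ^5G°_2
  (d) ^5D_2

(a)–(b): forbidden (ΔS).
(a)–(c): forbidden (parity, ΔS, ΔJ).
(a)–(d): forbidden (ΔS, ΔL, ΔJ).
(b)–(c): forbidden (ΔJ).
(b)–(d): forbidden (parity, ΔJ).
(c)–(d): forbidden (ΔL).
Allowed pairs: 0 of 6.

0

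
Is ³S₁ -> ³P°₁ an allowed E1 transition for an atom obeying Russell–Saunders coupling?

allowed

Parity must change: even → odd — satisfied.
ΔS = 0: S: 1 → 1 — satisfied.
ΔL = 0, ±1 (not L=0↔0): L: 0 → 1, ΔL = +1 — satisfied.
ΔJ = 0, ±1 (not J=0↔0): J: 1 → 1, ΔJ = +0 — satisfied.
All four E1 rules are satisfied.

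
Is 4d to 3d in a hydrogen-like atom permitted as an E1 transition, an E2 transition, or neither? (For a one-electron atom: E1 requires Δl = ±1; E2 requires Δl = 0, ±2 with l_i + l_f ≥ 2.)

E2

Δl = 2 − 2 = +0; l_i + l_f = 4.
E1 (Δl = ±1): not satisfied.
E2 (Δl = 0,±2, l_i+l_f ≥ 2): satisfied.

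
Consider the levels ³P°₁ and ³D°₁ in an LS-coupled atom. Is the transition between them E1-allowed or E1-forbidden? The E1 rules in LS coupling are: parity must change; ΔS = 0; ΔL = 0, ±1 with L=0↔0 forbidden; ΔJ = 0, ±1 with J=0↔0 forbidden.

Reading off the term symbols: S 1→1, L 1→2, J 1→1, parity odd→odd.
Parity must change: odd → odd — ✗.
ΔS = 0: S: 1 → 1 — ✓.
ΔL = 0, ±1 (not L=0↔0): L: 1 → 2, ΔL = +1 — ✓.
ΔJ = 0, ±1 (not J=0↔0): J: 1 → 1, ΔJ = +0 — ✓.
Rule(s) violated: parity.

forbidden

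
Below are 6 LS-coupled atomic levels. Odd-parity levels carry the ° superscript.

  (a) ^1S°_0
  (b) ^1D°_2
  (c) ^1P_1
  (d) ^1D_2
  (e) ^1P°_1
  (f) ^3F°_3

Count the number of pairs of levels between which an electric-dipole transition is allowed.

5

(a)–(b): forbidden (parity, ΔL, ΔJ).
(a)–(c): allowed.
(a)–(d): forbidden (ΔL, ΔJ).
(a)–(e): forbidden (parity).
(a)–(f): forbidden (parity, ΔS, ΔL, ΔJ).
(b)–(c): allowed.
(b)–(d): allowed.
(b)–(e): forbidden (parity).
(b)–(f): forbidden (parity, ΔS).
(c)–(d): forbidden (parity).
(c)–(e): allowed.
(c)–(f): forbidden (ΔS, ΔL, ΔJ).
(d)–(e): allowed.
(d)–(f): forbidden (ΔS).
(e)–(f): forbidden (parity, ΔS, ΔL, ΔJ).
Allowed pairs: 5 of 15.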